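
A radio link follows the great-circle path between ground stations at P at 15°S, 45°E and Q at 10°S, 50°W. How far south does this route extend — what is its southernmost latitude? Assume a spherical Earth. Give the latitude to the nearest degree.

≈ 19°S

The great circle lies in the plane with unit normal n̂ = (p₁ × p₂)/|p₁ × p₂|.
Here n̂_z ≈ -0.948; the vertex latitude is φ_max = arccos|n̂_z| ≈ 18.5°.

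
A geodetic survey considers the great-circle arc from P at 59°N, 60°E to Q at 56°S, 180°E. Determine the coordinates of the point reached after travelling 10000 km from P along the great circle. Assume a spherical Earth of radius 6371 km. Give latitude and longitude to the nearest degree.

≈ 11°S, 132°E

Write both endpoints as unit vectors p₁, p₂ with components (cos φ cos λ, cos φ sin λ, sin φ).
The central angle between the endpoints is δ = arccos(p₁·p₂) ≈ 2.596 rad (148.7°). The total great-circle distance is δ·R ≈ 2.596 × 6371 ≈ 16537 km, so the target fraction is f = 10000/16537 ≈ 0.605.
Interpolate at f ≈ 0.605 with slerp weights a = sin((1−f)δ)/sin δ ≈ 1.647, b = sin(fδ)/sin δ ≈ 1.926.
p = a·p₁ + b·p₂ ≈ (-0.653, 0.735, -0.185); φ = arcsin(p_z) ≈ -10.65°, λ = atan2(p_y, p_x) ≈ 131.62°.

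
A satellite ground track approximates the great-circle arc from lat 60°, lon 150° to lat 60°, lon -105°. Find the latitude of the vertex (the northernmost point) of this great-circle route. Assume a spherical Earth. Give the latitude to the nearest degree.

≈ 71°

The great circle lies in the plane with unit normal n̂ = (p₁ × p₂)/|p₁ × p₂|.
Here n̂_z ≈ +0.332; the vertex latitude is φ_max = arccos|n̂_z| ≈ 70.6°.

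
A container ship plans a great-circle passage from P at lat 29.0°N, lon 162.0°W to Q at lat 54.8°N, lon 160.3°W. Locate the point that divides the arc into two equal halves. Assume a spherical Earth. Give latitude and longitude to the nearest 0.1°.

≈ lat 41.9°N, lon 161.3°W

Write both endpoints as unit vectors p₁, p₂ with components (cos φ cos λ, cos φ sin λ, sin φ).
The central angle between the endpoints is δ = arccos(p₁·p₂) ≈ 0.451 rad (25.8°).
Interpolate at f = 1/2 with slerp weights a = sin((1−f)δ)/sin δ ≈ 0.513, b = sin(fδ)/sin δ ≈ 0.513.
p = a·p₁ + b·p₂ ≈ (-0.705, -0.238, 0.668); φ = arcsin(p_z) ≈ 41.90°, λ = atan2(p_y, p_x) ≈ -161.32°.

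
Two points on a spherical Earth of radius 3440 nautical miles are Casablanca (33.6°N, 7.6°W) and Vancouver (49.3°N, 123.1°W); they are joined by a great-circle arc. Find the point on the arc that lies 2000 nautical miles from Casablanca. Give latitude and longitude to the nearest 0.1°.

≈ 56.0°N, 43.6°W

Convert each endpoint to a unit vector on the sphere (x = cos φ cos λ, y = cos φ sin λ, z = sin φ).
The central angle between the endpoints is δ = arccos(p₁·p₂) ≈ 1.384 rad (79.3°). The total great-circle distance is δ·R ≈ 1.384 × 3440 ≈ 4761 nmi, so the target fraction is f = 2000/4761 ≈ 0.420.
Interpolate at f ≈ 0.420 with slerp weights a = sin((1−f)δ)/sin δ ≈ 0.732, b = sin(fδ)/sin δ ≈ 0.559.
p = a·p₁ + b·p₂ ≈ (0.405, -0.386, 0.829); φ = arcsin(p_z) ≈ 55.97°, λ = atan2(p_y, p_x) ≈ -43.60°.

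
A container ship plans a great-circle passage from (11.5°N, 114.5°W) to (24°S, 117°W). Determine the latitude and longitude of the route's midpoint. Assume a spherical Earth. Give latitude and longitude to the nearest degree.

From cos δ = sin φ₁ sin φ₂ + cos φ₁ cos φ₂ cos Δλ, the central angle is δ ≈ 0.621 rad (35.6°).
Interpolate at f = 1/2 with slerp weights a = sin((1−f)δ)/sin δ ≈ 0.525, b = sin(fδ)/sin δ ≈ 0.525.
p = a·p₁ + b·p₂ ≈ (-0.431, -0.896, -0.109); φ = arcsin(p_z) ≈ -6.25°, λ = atan2(p_y, p_x) ≈ -115.71°.

≈ (6°S, 116°W)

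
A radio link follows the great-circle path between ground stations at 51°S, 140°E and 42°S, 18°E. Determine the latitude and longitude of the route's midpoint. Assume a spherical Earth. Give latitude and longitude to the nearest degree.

Write both endpoints as unit vectors p₁, p₂ with components (cos φ cos λ, cos φ sin λ, sin φ).
The central angle between the endpoints is δ = arccos(p₁·p₂) ≈ 1.295 rad (74.2°).
Interpolate at f = 1/2 with slerp weights a = sin((1−f)δ)/sin δ ≈ 0.627, b = sin(fδ)/sin δ ≈ 0.627.
p = a·p₁ + b·p₂ ≈ (0.141, 0.398, -0.907); φ = arcsin(p_z) ≈ -65.05°, λ = atan2(p_y, p_x) ≈ 70.49°.

≈ 65°S, 70°E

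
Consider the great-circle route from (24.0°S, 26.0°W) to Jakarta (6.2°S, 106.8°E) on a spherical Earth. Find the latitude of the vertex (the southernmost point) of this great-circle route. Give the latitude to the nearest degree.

≈ 36°S

The great circle lies in the plane with unit normal n̂ = (p₁ × p₂)/|p₁ × p₂|.
Here n̂_z ≈ +0.813; the vertex latitude is φ_max = arccos|n̂_z| ≈ 35.6°.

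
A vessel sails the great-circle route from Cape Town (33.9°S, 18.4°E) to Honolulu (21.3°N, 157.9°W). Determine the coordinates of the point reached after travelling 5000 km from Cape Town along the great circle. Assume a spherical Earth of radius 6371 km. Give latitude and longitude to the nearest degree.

≈ 74°S, 24°W

Convert each endpoint to a unit vector on the sphere (x = cos φ cos λ, y = cos φ sin λ, z = sin φ).
The central angle between the endpoints is δ = arccos(p₁·p₂) ≈ 2.914 rad (167.0°). The total great-circle distance is δ·R ≈ 2.914 × 6371 ≈ 18568 km, so the target fraction is f = 5000/18568 ≈ 0.269.
Interpolate at f ≈ 0.269 with slerp weights a = sin((1−f)δ)/sin δ ≈ 3.764, b = sin(fδ)/sin δ ≈ 3.138.
p = a·p₁ + b·p₂ ≈ (0.256, -0.114, -0.960); φ = arcsin(p_z) ≈ -73.72°, λ = atan2(p_y, p_x) ≈ -23.89°.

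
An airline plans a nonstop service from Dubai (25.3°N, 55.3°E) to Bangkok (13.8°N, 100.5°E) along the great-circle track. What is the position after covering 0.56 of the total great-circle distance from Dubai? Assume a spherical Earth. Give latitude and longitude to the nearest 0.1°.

≈ (20.3°N, 81.5°E)

Write both endpoints as unit vectors p₁, p₂ with components (cos φ cos λ, cos φ sin λ, sin φ).
The central angle between the endpoints is δ = arccos(p₁·p₂) ≈ 0.766 rad (43.9°).
Interpolate at f = 0.56 with slerp weights a = sin((1−f)δ)/sin δ ≈ 0.477, b = sin(fδ)/sin δ ≈ 0.600.
p = a·p₁ + b·p₂ ≈ (0.139, 0.927, 0.347); φ = arcsin(p_z) ≈ 20.30°, λ = atan2(p_y, p_x) ≈ 81.46°.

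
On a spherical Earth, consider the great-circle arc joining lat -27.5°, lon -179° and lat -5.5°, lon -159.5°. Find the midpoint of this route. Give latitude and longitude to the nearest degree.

≈ lat -17°, lon -169°

From cos δ = sin φ₁ sin φ₂ + cos φ₁ cos φ₂ cos Δλ, the central angle is δ ≈ 0.502 rad (28.8°).
Interpolate at f = 1/2 with slerp weights a = sin((1−f)δ)/sin δ ≈ 0.516, b = sin(fδ)/sin δ ≈ 0.516.
p = a·p₁ + b·p₂ ≈ (-0.939, -0.188, -0.288); φ = arcsin(p_z) ≈ -16.73°, λ = atan2(p_y, p_x) ≈ -168.68°.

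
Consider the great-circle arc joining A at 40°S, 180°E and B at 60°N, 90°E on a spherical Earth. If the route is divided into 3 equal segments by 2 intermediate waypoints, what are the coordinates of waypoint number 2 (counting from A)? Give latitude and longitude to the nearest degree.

Convert each endpoint to a unit vector on the sphere (x = cos φ cos λ, y = cos φ sin λ, z = sin φ).
The central angle between the endpoints is δ = arccos(p₁·p₂) ≈ 2.161 rad (123.8°).
Interpolate at f = 2/3 with slerp weights a = sin((1−f)δ)/sin δ ≈ 0.794, b = sin(fδ)/sin δ ≈ 1.194.
p = a·p₁ + b·p₂ ≈ (-0.608, 0.597, 0.523); φ = arcsin(p_z) ≈ 31.55°, λ = atan2(p_y, p_x) ≈ 135.55°.

≈ 32°N, 136°E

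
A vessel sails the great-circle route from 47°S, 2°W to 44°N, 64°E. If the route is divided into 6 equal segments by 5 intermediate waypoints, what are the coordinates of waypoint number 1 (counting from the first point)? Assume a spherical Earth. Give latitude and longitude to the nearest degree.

≈ 33°S, 13°E

Write both endpoints as unit vectors p₁, p₂ with components (cos φ cos λ, cos φ sin λ, sin φ).
The central angle between the endpoints is δ = arccos(p₁·p₂) ≈ 1.884 rad (108.0°).
Interpolate at f = 1/6 with slerp weights a = sin((1−f)δ)/sin δ ≈ 1.051, b = sin(fδ)/sin δ ≈ 0.325.
p = a·p₁ + b·p₂ ≈ (0.819, 0.185, -0.543); φ = arcsin(p_z) ≈ -32.91°, λ = atan2(p_y, p_x) ≈ 12.73°.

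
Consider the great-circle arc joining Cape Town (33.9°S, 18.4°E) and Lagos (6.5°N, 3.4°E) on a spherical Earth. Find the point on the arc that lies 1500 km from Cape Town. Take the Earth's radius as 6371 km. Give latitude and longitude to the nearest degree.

Convert each endpoint to a unit vector on the sphere (x = cos φ cos λ, y = cos φ sin λ, z = sin φ).
The central angle between the endpoints is δ = arccos(p₁·p₂) ≈ 0.747 rad (42.8°). The total great-circle distance is δ·R ≈ 0.747 × 6371 ≈ 4762 km, so the target fraction is f = 1500/4762 ≈ 0.315.
Interpolate at f ≈ 0.315 with slerp weights a = sin((1−f)δ)/sin δ ≈ 0.721, b = sin(fδ)/sin δ ≈ 0.343.
p = a·p₁ + b·p₂ ≈ (0.908, 0.209, -0.363); φ = arcsin(p_z) ≈ -21.29°, λ = atan2(p_y, p_x) ≈ 12.97°.

≈ 21°S, 13°E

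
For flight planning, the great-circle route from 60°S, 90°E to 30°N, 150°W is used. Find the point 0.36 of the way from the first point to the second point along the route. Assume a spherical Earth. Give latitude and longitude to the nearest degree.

≈ 41°S, 162°E

Write both endpoints as unit vectors p₁, p₂ with components (cos φ cos λ, cos φ sin λ, sin φ).
The central angle between the endpoints is δ = arccos(p₁·p₂) ≈ 2.278 rad (130.5°).
Interpolate at f = 0.36 with slerp weights a = sin((1−f)δ)/sin δ ≈ 1.307, b = sin(fδ)/sin δ ≈ 0.962.
p = a·p₁ + b·p₂ ≈ (-0.721, 0.237, -0.651); φ = arcsin(p_z) ≈ -40.61°, λ = atan2(p_y, p_x) ≈ 161.81°.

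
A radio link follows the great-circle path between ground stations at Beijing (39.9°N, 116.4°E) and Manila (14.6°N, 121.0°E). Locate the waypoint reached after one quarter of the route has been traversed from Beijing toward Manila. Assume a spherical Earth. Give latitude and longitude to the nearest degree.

≈ 34°N, 118°E

Convert each endpoint to a unit vector on the sphere (x = cos φ cos λ, y = cos φ sin λ, z = sin φ).
The central angle between the endpoints is δ = arccos(p₁·p₂) ≈ 0.447 rad (25.6°).
Interpolate at f = 1/4 with slerp weights a = sin((1−f)δ)/sin δ ≈ 0.761, b = sin(fδ)/sin δ ≈ 0.258.
p = a·p₁ + b·p₂ ≈ (-0.388, 0.737, 0.553); φ = arcsin(p_z) ≈ 33.59°, λ = atan2(p_y, p_x) ≈ 117.78°.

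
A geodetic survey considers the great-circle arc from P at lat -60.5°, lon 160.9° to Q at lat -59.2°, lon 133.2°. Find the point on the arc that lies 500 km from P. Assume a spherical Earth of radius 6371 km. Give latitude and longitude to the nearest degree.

≈ lat -61°, lon 152°

Write both endpoints as unit vectors p₁, p₂ with components (cos φ cos λ, cos φ sin λ, sin φ).
The central angle between the endpoints is δ = arccos(p₁·p₂) ≈ 0.242 rad (13.9°). The total great-circle distance is δ·R ≈ 0.242 × 6371 ≈ 1542 km, so the target fraction is f = 500/1542 ≈ 0.324.
Interpolate at f ≈ 0.324 with slerp weights a = sin((1−f)δ)/sin δ ≈ 0.679, b = sin(fδ)/sin δ ≈ 0.327.
p = a·p₁ + b·p₂ ≈ (-0.431, 0.232, -0.872); φ = arcsin(p_z) ≈ -60.72°, λ = atan2(p_y, p_x) ≈ 151.74°.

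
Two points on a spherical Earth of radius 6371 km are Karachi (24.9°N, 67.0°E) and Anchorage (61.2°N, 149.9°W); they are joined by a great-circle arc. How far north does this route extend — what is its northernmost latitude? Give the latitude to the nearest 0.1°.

The great circle lies in the plane with unit normal n̂ = (p₁ × p₂)/|p₁ × p₂|.
Here n̂_z ≈ +0.262; the vertex latitude is φ_max = arccos|n̂_z| ≈ 74.8°.
Check via Clairaut: cos φ_max = |cos φ₁| · sin C = cos(24.9°)·sin(16.8°) ≈ 0.262, again giving ≈ 74.8°.

≈ 74.8°N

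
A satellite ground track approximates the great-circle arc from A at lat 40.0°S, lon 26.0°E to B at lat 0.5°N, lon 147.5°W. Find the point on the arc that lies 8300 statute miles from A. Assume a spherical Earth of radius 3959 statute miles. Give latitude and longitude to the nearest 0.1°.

Convert each endpoint to a unit vector on the sphere (x = cos φ cos λ, y = cos φ sin λ, z = sin φ).
The central angle between the endpoints is δ = arccos(p₁·p₂) ≈ 2.444 rad (140.1°). The total great-circle distance is δ·R ≈ 2.444 × 3959 ≈ 9678 mi, so the target fraction is f = 8300/9678 ≈ 0.858.
Interpolate at f ≈ 0.858 with slerp weights a = sin((1−f)δ)/sin δ ≈ 0.531, b = sin(fδ)/sin δ ≈ 1.347.
p = a·p₁ + b·p₂ ≈ (-0.771, -0.546, -0.330); φ = arcsin(p_z) ≈ -19.25°, λ = atan2(p_y, p_x) ≈ -144.70°.

≈ lat 19.2°S, lon 144.7°W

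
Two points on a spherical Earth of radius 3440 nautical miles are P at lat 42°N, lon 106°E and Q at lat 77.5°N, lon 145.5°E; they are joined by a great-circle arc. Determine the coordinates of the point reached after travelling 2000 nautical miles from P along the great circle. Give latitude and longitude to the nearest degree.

The haversine formula gives a central angle δ ≈ 0.680 rad (39.0°) between the endpoints. The total great-circle distance is δ·R ≈ 0.680 × 3440 ≈ 2340 nmi, so the target fraction is f = 2000/2340 ≈ 0.855.
Interpolate at f ≈ 0.855 with slerp weights a = sin((1−f)δ)/sin δ ≈ 0.157, b = sin(fδ)/sin δ ≈ 0.873.
p = a·p₁ + b·p₂ ≈ (-0.188, 0.219, 0.957); φ = arcsin(p_z) ≈ 73.22°, λ = atan2(p_y, p_x) ≈ 130.61°.

≈ lat 73°N, lon 131°E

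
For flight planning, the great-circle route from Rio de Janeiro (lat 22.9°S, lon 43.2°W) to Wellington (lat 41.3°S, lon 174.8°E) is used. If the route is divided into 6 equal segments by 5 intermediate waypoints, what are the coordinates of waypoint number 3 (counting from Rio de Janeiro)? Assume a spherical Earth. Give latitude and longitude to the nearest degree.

≈ lat 62°S, lon 98°W

Write both endpoints as unit vectors p₁, p₂ with components (cos φ cos λ, cos φ sin λ, sin φ).
The central angle between the endpoints is δ = arccos(p₁·p₂) ≈ 1.863 rad (106.8°).
Interpolate at f = 3/6 with slerp weights a = sin((1−f)δ)/sin δ ≈ 0.838, b = sin(fδ)/sin δ ≈ 0.838.
p = a·p₁ + b·p₂ ≈ (-0.064, -0.472, -0.879); φ = arcsin(p_z) ≈ -61.58°, λ = atan2(p_y, p_x) ≈ -97.76°.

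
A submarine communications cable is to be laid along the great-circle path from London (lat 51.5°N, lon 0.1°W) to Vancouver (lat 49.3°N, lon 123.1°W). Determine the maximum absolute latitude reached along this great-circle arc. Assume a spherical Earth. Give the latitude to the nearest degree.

The great circle lies in the plane with unit normal n̂ = (p₁ × p₂)/|p₁ × p₂|.
Here n̂_z ≈ -0.367; the vertex latitude is φ_max = arccos|n̂_z| ≈ 68.5°.
Check via Clairaut: cos φ_max = |cos φ₁| · sin C = cos(51.5°)·sin(36.1°) ≈ 0.367, again giving ≈ 68.5°.

≈ 68°N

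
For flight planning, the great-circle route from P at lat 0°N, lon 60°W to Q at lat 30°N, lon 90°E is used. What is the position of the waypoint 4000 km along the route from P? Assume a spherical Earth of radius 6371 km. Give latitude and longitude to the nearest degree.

Write both endpoints as unit vectors p₁, p₂ with components (cos φ cos λ, cos φ sin λ, sin φ).
The central angle between the endpoints is δ = arccos(p₁·p₂) ≈ 2.419 rad (138.6°). The total great-circle distance is δ·R ≈ 2.419 × 6371 ≈ 15411 km, so the target fraction is f = 4000/15411 ≈ 0.260.
Interpolate at f ≈ 0.260 with slerp weights a = sin((1−f)δ)/sin δ ≈ 1.475, b = sin(fδ)/sin δ ≈ 0.888.
p = a·p₁ + b·p₂ ≈ (0.738, -0.509, 0.444); φ = arcsin(p_z) ≈ 26.36°, λ = atan2(p_y, p_x) ≈ -34.58°.

≈ lat 26°N, lon 35°W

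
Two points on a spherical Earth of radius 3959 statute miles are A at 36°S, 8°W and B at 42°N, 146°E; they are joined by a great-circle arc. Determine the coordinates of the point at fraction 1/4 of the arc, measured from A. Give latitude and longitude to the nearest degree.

≈ 14°S, 29°E

Write both endpoints as unit vectors p₁, p₂ with components (cos φ cos λ, cos φ sin λ, sin φ).
The central angle between the endpoints is δ = arccos(p₁·p₂) ≈ 2.775 rad (159.0°).
Interpolate at f = 1/4 with slerp weights a = sin((1−f)δ)/sin δ ≈ 2.436, b = sin(fδ)/sin δ ≈ 1.786.
p = a·p₁ + b·p₂ ≈ (0.851, 0.468, -0.237); φ = arcsin(p_z) ≈ -13.71°, λ = atan2(p_y, p_x) ≈ 28.78°.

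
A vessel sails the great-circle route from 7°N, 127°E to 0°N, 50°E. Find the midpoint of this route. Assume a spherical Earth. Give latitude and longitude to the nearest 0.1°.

From cos δ = sin φ₁ sin φ₂ + cos φ₁ cos φ₂ cos Δλ, the central angle is δ ≈ 1.346 rad (77.1°).
Interpolate at f = 1/2 with slerp weights a = sin((1−f)δ)/sin δ ≈ 0.639, b = sin(fδ)/sin δ ≈ 0.639.
p = a·p₁ + b·p₂ ≈ (0.029, 0.997, 0.078); φ = arcsin(p_z) ≈ 4.47°, λ = atan2(p_y, p_x) ≈ 88.33°.

≈ 4.5°N, 88.3°E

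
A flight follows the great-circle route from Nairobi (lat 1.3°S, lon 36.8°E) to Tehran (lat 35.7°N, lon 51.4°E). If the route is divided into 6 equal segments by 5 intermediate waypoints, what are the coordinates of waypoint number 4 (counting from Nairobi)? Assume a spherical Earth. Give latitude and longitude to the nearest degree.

≈ lat 24°N, lon 46°E

Write both endpoints as unit vectors p₁, p₂ with components (cos φ cos λ, cos φ sin λ, sin φ).
The central angle between the endpoints is δ = arccos(p₁·p₂) ≈ 0.688 rad (39.4°).
Interpolate at f = 4/6 with slerp weights a = sin((1−f)δ)/sin δ ≈ 0.358, b = sin(fδ)/sin δ ≈ 0.697.
p = a·p₁ + b·p₂ ≈ (0.640, 0.657, 0.399); φ = arcsin(p_z) ≈ 23.50°, λ = atan2(p_y, p_x) ≈ 45.75°.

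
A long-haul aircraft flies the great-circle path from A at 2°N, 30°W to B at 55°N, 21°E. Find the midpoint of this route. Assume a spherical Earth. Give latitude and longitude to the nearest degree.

Convert each endpoint to a unit vector on the sphere (x = cos φ cos λ, y = cos φ sin λ, z = sin φ).
The central angle between the endpoints is δ = arccos(p₁·p₂) ≈ 1.171 rad (67.1°).
Interpolate at f = 1/2 with slerp weights a = sin((1−f)δ)/sin δ ≈ 0.600, b = sin(fδ)/sin δ ≈ 0.600.
p = a·p₁ + b·p₂ ≈ (0.840, -0.176, 0.512); φ = arcsin(p_z) ≈ 30.82°, λ = atan2(p_y, p_x) ≈ -11.86°.

≈ 31°N, 12°W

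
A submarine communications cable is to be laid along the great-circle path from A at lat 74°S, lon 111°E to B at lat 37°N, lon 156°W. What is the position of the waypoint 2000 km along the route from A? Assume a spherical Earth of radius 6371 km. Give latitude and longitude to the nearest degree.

Convert each endpoint to a unit vector on the sphere (x = cos φ cos λ, y = cos φ sin λ, z = sin φ).
The central angle between the endpoints is δ = arccos(p₁·p₂) ≈ 2.202 rad (126.2°). The total great-circle distance is δ·R ≈ 2.202 × 6371 ≈ 14028 km, so the target fraction is f = 2000/14028 ≈ 0.143.
Interpolate at f ≈ 0.143 with slerp weights a = sin((1−f)δ)/sin δ ≈ 1.177, b = sin(fδ)/sin δ ≈ 0.382.
p = a·p₁ + b·p₂ ≈ (-0.395, 0.179, -0.901); φ = arcsin(p_z) ≈ -64.29°, λ = atan2(p_y, p_x) ≈ 155.69°.

≈ lat 64°S, lon 156°E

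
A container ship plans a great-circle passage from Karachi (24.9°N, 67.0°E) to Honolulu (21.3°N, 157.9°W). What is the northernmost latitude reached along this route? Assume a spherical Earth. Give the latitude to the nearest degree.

≈ 48°N

The great circle lies in the plane with unit normal n̂ = (p₁ × p₂)/|p₁ × p₂|.
Here n̂_z ≈ +0.666; the vertex latitude is φ_max = arccos|n̂_z| ≈ 48.2°.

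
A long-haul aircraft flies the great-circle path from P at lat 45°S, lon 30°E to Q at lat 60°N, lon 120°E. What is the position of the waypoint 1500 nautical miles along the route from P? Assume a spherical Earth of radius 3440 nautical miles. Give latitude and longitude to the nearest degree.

≈ lat 24°S, lon 47°E

Write both endpoints as unit vectors p₁, p₂ with components (cos φ cos λ, cos φ sin λ, sin φ).
The central angle between the endpoints is δ = arccos(p₁·p₂) ≈ 2.230 rad (127.8°). The total great-circle distance is δ·R ≈ 2.230 × 3440 ≈ 7671 nmi, so the target fraction is f = 1500/7671 ≈ 0.196.
Interpolate at f ≈ 0.196 with slerp weights a = sin((1−f)δ)/sin δ ≈ 1.234, b = sin(fδ)/sin δ ≈ 0.534.
p = a·p₁ + b·p₂ ≈ (0.622, 0.667, -0.410); φ = arcsin(p_z) ≈ -24.18°, λ = atan2(p_y, p_x) ≈ 47.03°.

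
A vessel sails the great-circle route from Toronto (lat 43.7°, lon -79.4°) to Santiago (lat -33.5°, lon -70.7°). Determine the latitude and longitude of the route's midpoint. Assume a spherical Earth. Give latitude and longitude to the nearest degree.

≈ lat 5°, lon -75°

Convert each endpoint to a unit vector on the sphere (x = cos φ cos λ, y = cos φ sin λ, z = sin φ).
The central angle between the endpoints is δ = arccos(p₁·p₂) ≈ 1.355 rad (77.6°).
Interpolate at f = 1/2 with slerp weights a = sin((1−f)δ)/sin δ ≈ 0.642, b = sin(fδ)/sin δ ≈ 0.642.
p = a·p₁ + b·p₂ ≈ (0.262, -0.961, 0.089); φ = arcsin(p_z) ≈ 5.11°, λ = atan2(p_y, p_x) ≈ -74.74°.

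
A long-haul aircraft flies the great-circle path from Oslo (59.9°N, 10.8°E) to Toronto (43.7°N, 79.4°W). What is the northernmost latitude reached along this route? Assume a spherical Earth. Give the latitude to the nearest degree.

The great circle lies in the plane with unit normal n̂ = (p₁ × p₂)/|p₁ × p₂|.
Here n̂_z ≈ -0.452; the vertex latitude is φ_max = arccos|n̂_z| ≈ 63.1°.
Check via Clairaut: cos φ_max = |cos φ₁| · sin C = cos(59.9°)·sin(64.3°) ≈ 0.452, again giving ≈ 63.1°.

≈ 63°N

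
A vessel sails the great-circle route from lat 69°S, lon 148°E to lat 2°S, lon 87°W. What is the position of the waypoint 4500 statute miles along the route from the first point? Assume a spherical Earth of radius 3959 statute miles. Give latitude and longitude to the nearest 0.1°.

≈ lat 35.0°S, lon 99.0°W

From cos δ = sin φ₁ sin φ₂ + cos φ₁ cos φ₂ cos Δλ, the central angle is δ ≈ 1.745 rad (100.0°). The total great-circle distance is δ·R ≈ 1.745 × 3959 ≈ 6907 mi, so the target fraction is f = 4500/6907 ≈ 0.652.
Interpolate at f ≈ 0.652 with slerp weights a = sin((1−f)δ)/sin δ ≈ 0.580, b = sin(fδ)/sin δ ≈ 0.921.
p = a·p₁ + b·p₂ ≈ (-0.128, -0.809, -0.573); φ = arcsin(p_z) ≈ -34.99°, λ = atan2(p_y, p_x) ≈ -98.99°.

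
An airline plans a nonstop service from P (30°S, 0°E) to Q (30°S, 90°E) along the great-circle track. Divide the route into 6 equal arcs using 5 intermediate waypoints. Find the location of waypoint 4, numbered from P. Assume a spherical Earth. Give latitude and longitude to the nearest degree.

Convert each endpoint to a unit vector on the sphere (x = cos φ cos λ, y = cos φ sin λ, z = sin φ).
The central angle between the endpoints is δ = arccos(p₁·p₂) ≈ 1.318 rad (75.5°).
Interpolate at f = 4/6 with slerp weights a = sin((1−f)δ)/sin δ ≈ 0.439, b = sin(fδ)/sin δ ≈ 0.795.
p = a·p₁ + b·p₂ ≈ (0.380, 0.689, -0.617); φ = arcsin(p_z) ≈ -38.12°, λ = atan2(p_y, p_x) ≈ 61.08°.

≈ (38°S, 61°E)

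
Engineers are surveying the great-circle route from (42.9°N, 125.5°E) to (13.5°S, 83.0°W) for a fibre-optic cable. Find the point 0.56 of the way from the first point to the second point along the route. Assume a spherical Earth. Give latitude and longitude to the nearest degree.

Write both endpoints as unit vectors p₁, p₂ with components (cos φ cos λ, cos φ sin λ, sin φ).
The central angle between the endpoints is δ = arccos(p₁·p₂) ≈ 2.473 rad (141.7°).
Interpolate at f = 0.56 with slerp weights a = sin((1−f)δ)/sin δ ≈ 1.430, b = sin(fδ)/sin δ ≈ 1.586.
p = a·p₁ + b·p₂ ≈ (-0.420, -0.678, 0.603); φ = arcsin(p_z) ≈ 37.08°, λ = atan2(p_y, p_x) ≈ -121.78°.

≈ (37°N, 122°W)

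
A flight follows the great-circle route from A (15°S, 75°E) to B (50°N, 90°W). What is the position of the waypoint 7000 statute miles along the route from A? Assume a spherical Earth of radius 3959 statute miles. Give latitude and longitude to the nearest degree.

Convert each endpoint to a unit vector on the sphere (x = cos φ cos λ, y = cos φ sin λ, z = sin φ).
The central angle between the endpoints is δ = arccos(p₁·p₂) ≈ 2.495 rad (142.9°). The total great-circle distance is δ·R ≈ 2.495 × 3959 ≈ 9877 mi, so the target fraction is f = 7000/9877 ≈ 0.709.
Interpolate at f ≈ 0.709 with slerp weights a = sin((1−f)δ)/sin δ ≈ 1.102, b = sin(fδ)/sin δ ≈ 1.627.
p = a·p₁ + b·p₂ ≈ (0.276, -0.017, 0.961); φ = arcsin(p_z) ≈ 73.97°, λ = atan2(p_y, p_x) ≈ -3.60°.

≈ (74°N, 4°W)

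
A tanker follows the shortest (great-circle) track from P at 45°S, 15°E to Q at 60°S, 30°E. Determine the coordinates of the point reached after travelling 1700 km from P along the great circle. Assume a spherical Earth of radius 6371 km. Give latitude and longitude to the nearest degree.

≈ 58°S, 27°E

The haversine formula gives a central angle δ ≈ 0.305 rad (17.5°) between the endpoints. The total great-circle distance is δ·R ≈ 0.305 × 6371 ≈ 1942 km, so the target fraction is f = 1700/1942 ≈ 0.875.
Interpolate at f ≈ 0.875 with slerp weights a = sin((1−f)δ)/sin δ ≈ 0.127, b = sin(fδ)/sin δ ≈ 0.878.
p = a·p₁ + b·p₂ ≈ (0.467, 0.243, -0.850); φ = arcsin(p_z) ≈ -58.25°, λ = atan2(p_y, p_x) ≈ 27.47°.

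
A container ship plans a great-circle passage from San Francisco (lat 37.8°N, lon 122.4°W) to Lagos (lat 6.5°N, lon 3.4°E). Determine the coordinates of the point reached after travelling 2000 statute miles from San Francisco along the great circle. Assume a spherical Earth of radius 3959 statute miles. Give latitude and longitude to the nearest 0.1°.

≈ lat 46.2°N, lon 84.7°W

Write both endpoints as unit vectors p₁, p₂ with components (cos φ cos λ, cos φ sin λ, sin φ).
The central angle between the endpoints is δ = arccos(p₁·p₂) ≈ 1.971 rad (112.9°). The total great-circle distance is δ·R ≈ 1.971 × 3959 ≈ 7804 mi, so the target fraction is f = 2000/7804 ≈ 0.256.
Interpolate at f ≈ 0.256 with slerp weights a = sin((1−f)δ)/sin δ ≈ 1.080, b = sin(fδ)/sin δ ≈ 0.526.
p = a·p₁ + b·p₂ ≈ (0.064, -0.690, 0.721); φ = arcsin(p_z) ≈ 46.17°, λ = atan2(p_y, p_x) ≈ -84.70°.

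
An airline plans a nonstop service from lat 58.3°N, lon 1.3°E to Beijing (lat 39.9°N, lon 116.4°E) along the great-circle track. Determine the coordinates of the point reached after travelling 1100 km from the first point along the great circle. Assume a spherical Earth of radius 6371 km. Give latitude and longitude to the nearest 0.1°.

≈ lat 63.9°N, lon 18.3°E

Write both endpoints as unit vectors p₁, p₂ with components (cos φ cos λ, cos φ sin λ, sin φ).
The central angle between the endpoints is δ = arccos(p₁·p₂) ≈ 1.187 rad (68.0°). The total great-circle distance is δ·R ≈ 1.187 × 6371 ≈ 7560 km, so the target fraction is f = 1100/7560 ≈ 0.145.
Interpolate at f ≈ 0.145 with slerp weights a = sin((1−f)δ)/sin δ ≈ 0.916, b = sin(fδ)/sin δ ≈ 0.185.
p = a·p₁ + b·p₂ ≈ (0.418, 0.138, 0.898); φ = arcsin(p_z) ≈ 63.89°, λ = atan2(p_y, p_x) ≈ 18.31°.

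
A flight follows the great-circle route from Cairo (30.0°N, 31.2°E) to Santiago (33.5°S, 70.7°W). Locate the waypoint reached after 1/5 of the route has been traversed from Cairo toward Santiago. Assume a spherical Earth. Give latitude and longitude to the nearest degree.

≈ 18°N, 9°E

Convert each endpoint to a unit vector on the sphere (x = cos φ cos λ, y = cos φ sin λ, z = sin φ).
The central angle between the endpoints is δ = arccos(p₁·p₂) ≈ 2.010 rad (115.1°).
Interpolate at f = 1/5 with slerp weights a = sin((1−f)δ)/sin δ ≈ 1.104, b = sin(fδ)/sin δ ≈ 0.432.
p = a·p₁ + b·p₂ ≈ (0.937, 0.155, 0.313); φ = arcsin(p_z) ≈ 18.27°, λ = atan2(p_y, p_x) ≈ 9.40°.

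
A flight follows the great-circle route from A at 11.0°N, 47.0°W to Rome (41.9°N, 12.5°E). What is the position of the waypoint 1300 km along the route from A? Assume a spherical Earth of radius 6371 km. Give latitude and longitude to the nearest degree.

≈ 19°N, 38°W

Write both endpoints as unit vectors p₁, p₂ with components (cos φ cos λ, cos φ sin λ, sin φ).
The central angle between the endpoints is δ = arccos(p₁·p₂) ≈ 1.049 rad (60.1°). The total great-circle distance is δ·R ≈ 1.049 × 6371 ≈ 6685 km, so the target fraction is f = 1300/6685 ≈ 0.194.
Interpolate at f ≈ 0.194 with slerp weights a = sin((1−f)δ)/sin δ ≈ 0.863, b = sin(fδ)/sin δ ≈ 0.234.
p = a·p₁ + b·p₂ ≈ (0.747, -0.582, 0.321); φ = arcsin(p_z) ≈ 18.71°, λ = atan2(p_y, p_x) ≈ -37.90°.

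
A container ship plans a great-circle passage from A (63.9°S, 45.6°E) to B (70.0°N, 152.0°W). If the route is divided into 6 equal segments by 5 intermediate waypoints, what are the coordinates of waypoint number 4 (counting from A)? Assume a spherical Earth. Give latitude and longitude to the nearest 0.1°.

≈ (42.0°N, 98.8°E)

Write both endpoints as unit vectors p₁, p₂ with components (cos φ cos λ, cos φ sin λ, sin φ).
The central angle between the endpoints is δ = arccos(p₁·p₂) ≈ 2.982 rad (170.9°).
Interpolate at f = 4/6 with slerp weights a = sin((1−f)δ)/sin δ ≈ 5.275, b = sin(fδ)/sin δ ≈ 5.753.
p = a·p₁ + b·p₂ ≈ (-0.114, 0.734, 0.669); φ = arcsin(p_z) ≈ 42.01°, λ = atan2(p_y, p_x) ≈ 98.80°.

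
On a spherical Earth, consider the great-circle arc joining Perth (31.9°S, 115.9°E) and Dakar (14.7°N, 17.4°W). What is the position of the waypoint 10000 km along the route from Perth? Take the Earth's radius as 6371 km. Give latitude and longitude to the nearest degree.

Convert each endpoint to a unit vector on the sphere (x = cos φ cos λ, y = cos φ sin λ, z = sin φ).
The central angle between the endpoints is δ = arccos(p₁·p₂) ≈ 2.342 rad (134.2°). The total great-circle distance is δ·R ≈ 2.342 × 6371 ≈ 14923 km, so the target fraction is f = 10000/14923 ≈ 0.670.
Interpolate at f ≈ 0.670 with slerp weights a = sin((1−f)δ)/sin δ ≈ 0.974, b = sin(fδ)/sin δ ≈ 1.395.
p = a·p₁ + b·p₂ ≈ (0.927, 0.340, -0.161); φ = arcsin(p_z) ≈ -9.25°, λ = atan2(p_y, p_x) ≈ 20.17°.

≈ (9°S, 20°E)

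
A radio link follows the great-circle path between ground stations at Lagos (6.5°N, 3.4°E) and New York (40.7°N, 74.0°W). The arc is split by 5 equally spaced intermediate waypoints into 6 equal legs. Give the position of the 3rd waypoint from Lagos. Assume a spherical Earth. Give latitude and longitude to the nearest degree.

Write both endpoints as unit vectors p₁, p₂ with components (cos φ cos λ, cos φ sin λ, sin φ).
The central angle between the endpoints is δ = arccos(p₁·p₂) ≈ 1.330 rad (76.2°).
Interpolate at f = 3/6 with slerp weights a = sin((1−f)δ)/sin δ ≈ 0.635, b = sin(fδ)/sin δ ≈ 0.635.
p = a·p₁ + b·p₂ ≈ (0.763, -0.426, 0.486); φ = arcsin(p_z) ≈ 29.10°, λ = atan2(p_y, p_x) ≈ -29.15°.

≈ 29°N, 29°W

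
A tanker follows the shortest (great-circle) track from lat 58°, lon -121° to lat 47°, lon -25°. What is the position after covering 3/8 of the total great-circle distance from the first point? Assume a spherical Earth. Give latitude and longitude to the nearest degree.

≈ lat 64°, lon -80°

From cos δ = sin φ₁ sin φ₂ + cos φ₁ cos φ₂ cos Δλ, the central angle is δ ≈ 0.949 rad (54.4°).
Interpolate at f = 3/8 with slerp weights a = sin((1−f)δ)/sin δ ≈ 0.688, b = sin(fδ)/sin δ ≈ 0.429.
p = a·p₁ + b·p₂ ≈ (0.077, -0.436, 0.897); φ = arcsin(p_z) ≈ 63.72°, λ = atan2(p_y, p_x) ≈ -79.95°.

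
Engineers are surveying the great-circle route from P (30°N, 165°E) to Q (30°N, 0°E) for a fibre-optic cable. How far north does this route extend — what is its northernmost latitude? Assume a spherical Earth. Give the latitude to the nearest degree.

The great circle lies in the plane with unit normal n̂ = (p₁ × p₂)/|p₁ × p₂|.
Here n̂_z ≈ -0.221; the vertex latitude is φ_max = arccos|n̂_z| ≈ 77.3°.
Check via Clairaut: cos φ_max = |cos φ₁| · sin C = cos(30.0°)·sin(14.8°) ≈ 0.221, again giving ≈ 77.3°.

≈ 77°N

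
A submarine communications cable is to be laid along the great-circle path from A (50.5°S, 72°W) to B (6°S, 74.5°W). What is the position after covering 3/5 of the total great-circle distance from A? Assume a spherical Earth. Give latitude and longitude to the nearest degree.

≈ (24°S, 74°W)

From cos δ = sin φ₁ sin φ₂ + cos φ₁ cos φ₂ cos Δλ, the central angle is δ ≈ 0.778 rad (44.5°).
Interpolate at f = 3/5 with slerp weights a = sin((1−f)δ)/sin δ ≈ 0.436, b = sin(fδ)/sin δ ≈ 0.641.
p = a·p₁ + b·p₂ ≈ (0.256, -0.878, -0.404); φ = arcsin(p_z) ≈ -23.80°, λ = atan2(p_y, p_x) ≈ -73.74°.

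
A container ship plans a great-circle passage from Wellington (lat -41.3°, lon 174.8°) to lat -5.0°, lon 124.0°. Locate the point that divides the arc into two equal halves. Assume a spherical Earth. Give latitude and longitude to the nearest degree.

Convert each endpoint to a unit vector on the sphere (x = cos φ cos λ, y = cos φ sin λ, z = sin φ).
The central angle between the endpoints is δ = arccos(p₁·p₂) ≈ 1.012 rad (58.0°).
Interpolate at f = 1/2 with slerp weights a = sin((1−f)δ)/sin δ ≈ 0.572, b = sin(fδ)/sin δ ≈ 0.572.
p = a·p₁ + b·p₂ ≈ (-0.746, 0.511, -0.427); φ = arcsin(p_z) ≈ -25.28°, λ = atan2(p_y, p_x) ≈ 145.59°.

≈ lat -25°, lon 146°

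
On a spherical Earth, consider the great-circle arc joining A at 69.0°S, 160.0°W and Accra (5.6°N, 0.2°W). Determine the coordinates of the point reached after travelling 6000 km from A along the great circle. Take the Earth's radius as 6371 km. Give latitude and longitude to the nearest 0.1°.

From cos δ = sin φ₁ sin φ₂ + cos φ₁ cos φ₂ cos Δλ, the central angle is δ ≈ 2.011 rad (115.2°). The total great-circle distance is δ·R ≈ 2.011 × 6371 ≈ 12810 km, so the target fraction is f = 6000/12810 ≈ 0.468.
Interpolate at f ≈ 0.468 with slerp weights a = sin((1−f)δ)/sin δ ≈ 0.969, b = sin(fδ)/sin δ ≈ 0.894.
p = a·p₁ + b·p₂ ≈ (0.563, -0.122, -0.817); φ = arcsin(p_z) ≈ -54.82°, λ = atan2(p_y, p_x) ≈ -12.21°.

≈ 54.8°S, 12.2°W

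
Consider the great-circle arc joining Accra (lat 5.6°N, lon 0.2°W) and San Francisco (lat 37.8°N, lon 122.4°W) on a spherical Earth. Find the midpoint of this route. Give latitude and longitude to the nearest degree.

≈ lat 39°N, lon 50°W

Convert each endpoint to a unit vector on the sphere (x = cos φ cos λ, y = cos φ sin λ, z = sin φ).
The central angle between the endpoints is δ = arccos(p₁·p₂) ≈ 1.938 rad (111.1°).
Interpolate at f = 1/2 with slerp weights a = sin((1−f)δ)/sin δ ≈ 0.883, b = sin(fδ)/sin δ ≈ 0.883.
p = a·p₁ + b·p₂ ≈ (0.505, -0.592, 0.628); φ = arcsin(p_z) ≈ 38.87°, λ = atan2(p_y, p_x) ≈ -49.55°.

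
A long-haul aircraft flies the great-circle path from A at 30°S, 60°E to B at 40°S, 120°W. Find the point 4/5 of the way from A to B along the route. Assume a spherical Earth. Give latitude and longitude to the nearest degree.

≈ 62°S, 120°W

The haversine formula gives a central angle δ ≈ 1.920 rad (110.0°) between the endpoints.
Interpolate at f = 4/5 with slerp weights a = sin((1−f)δ)/sin δ ≈ 0.399, b = sin(fδ)/sin δ ≈ 1.064.
p = a·p₁ + b·p₂ ≈ (-0.235, -0.407, -0.883); φ = arcsin(p_z) ≈ -62.00°, λ = atan2(p_y, p_x) ≈ -120.00°.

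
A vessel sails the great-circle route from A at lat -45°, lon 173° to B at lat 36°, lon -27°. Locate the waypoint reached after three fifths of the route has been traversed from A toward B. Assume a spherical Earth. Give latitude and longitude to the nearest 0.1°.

Convert each endpoint to a unit vector on the sphere (x = cos φ cos λ, y = cos φ sin λ, z = sin φ).
The central angle between the endpoints is δ = arccos(p₁·p₂) ≈ 2.834 rad (162.4°).
Interpolate at f = 3/5 with slerp weights a = sin((1−f)δ)/sin δ ≈ 2.996, b = sin(fδ)/sin δ ≈ 3.279.
p = a·p₁ + b·p₂ ≈ (0.261, -0.946, -0.191); φ = arcsin(p_z) ≈ -11.02°, λ = atan2(p_y, p_x) ≈ -74.58°.

≈ lat -11.0°, lon -74.6°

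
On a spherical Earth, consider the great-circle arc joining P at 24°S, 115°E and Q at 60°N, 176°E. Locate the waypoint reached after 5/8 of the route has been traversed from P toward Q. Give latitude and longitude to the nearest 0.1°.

Write both endpoints as unit vectors p₁, p₂ with components (cos φ cos λ, cos φ sin λ, sin φ).
The central angle between the endpoints is δ = arccos(p₁·p₂) ≈ 1.702 rad (97.5°).
Interpolate at f = 5/8 with slerp weights a = sin((1−f)δ)/sin δ ≈ 0.601, b = sin(fδ)/sin δ ≈ 0.882.
p = a·p₁ + b·p₂ ≈ (-0.672, 0.528, 0.519); φ = arcsin(p_z) ≈ 31.28°, λ = atan2(p_y, p_x) ≈ 141.82°.

≈ 31.3°N, 141.8°E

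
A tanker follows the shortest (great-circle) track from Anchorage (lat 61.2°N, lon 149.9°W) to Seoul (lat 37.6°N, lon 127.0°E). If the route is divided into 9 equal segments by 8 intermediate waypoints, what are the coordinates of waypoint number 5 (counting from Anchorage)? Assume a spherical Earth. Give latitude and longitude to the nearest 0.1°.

Write both endpoints as unit vectors p₁, p₂ with components (cos φ cos λ, cos φ sin λ, sin φ).
The central angle between the endpoints is δ = arccos(p₁·p₂) ≈ 0.951 rad (54.5°).
Interpolate at f = 5/9 with slerp weights a = sin((1−f)δ)/sin δ ≈ 0.504, b = sin(fδ)/sin δ ≈ 0.619.
p = a·p₁ + b·p₂ ≈ (-0.505, 0.270, 0.820); φ = arcsin(p_z) ≈ 55.04°, λ = atan2(p_y, p_x) ≈ 151.87°.

≈ lat 55.0°N, lon 151.9°E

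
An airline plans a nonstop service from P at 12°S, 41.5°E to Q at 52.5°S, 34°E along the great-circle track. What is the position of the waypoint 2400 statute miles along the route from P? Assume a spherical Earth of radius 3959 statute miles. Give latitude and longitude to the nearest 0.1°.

≈ 46.4°S, 35.8°E

Convert each endpoint to a unit vector on the sphere (x = cos φ cos λ, y = cos φ sin λ, z = sin φ).
The central angle between the endpoints is δ = arccos(p₁·p₂) ≈ 0.715 rad (40.9°). The total great-circle distance is δ·R ≈ 0.715 × 3959 ≈ 2829 mi, so the target fraction is f = 2400/2829 ≈ 0.848.
Interpolate at f ≈ 0.848 with slerp weights a = sin((1−f)δ)/sin δ ≈ 0.165, b = sin(fδ)/sin δ ≈ 0.869.
p = a·p₁ + b·p₂ ≈ (0.560, 0.403, -0.724); φ = arcsin(p_z) ≈ -46.39°, λ = atan2(p_y, p_x) ≈ 35.75°.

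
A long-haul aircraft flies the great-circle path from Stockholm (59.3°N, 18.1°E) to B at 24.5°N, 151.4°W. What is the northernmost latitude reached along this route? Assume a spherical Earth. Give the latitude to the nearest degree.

The great circle lies in the plane with unit normal n̂ = (p₁ × p₂)/|p₁ × p₂|.
Here n̂_z ≈ -0.085; the vertex latitude is φ_max = arccos|n̂_z| ≈ 85.1°.
Check via Clairaut: cos φ_max = |cos φ₁| · sin C = cos(59.3°)·sin(9.6°) ≈ 0.085, again giving ≈ 85.1°.

≈ 85°N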